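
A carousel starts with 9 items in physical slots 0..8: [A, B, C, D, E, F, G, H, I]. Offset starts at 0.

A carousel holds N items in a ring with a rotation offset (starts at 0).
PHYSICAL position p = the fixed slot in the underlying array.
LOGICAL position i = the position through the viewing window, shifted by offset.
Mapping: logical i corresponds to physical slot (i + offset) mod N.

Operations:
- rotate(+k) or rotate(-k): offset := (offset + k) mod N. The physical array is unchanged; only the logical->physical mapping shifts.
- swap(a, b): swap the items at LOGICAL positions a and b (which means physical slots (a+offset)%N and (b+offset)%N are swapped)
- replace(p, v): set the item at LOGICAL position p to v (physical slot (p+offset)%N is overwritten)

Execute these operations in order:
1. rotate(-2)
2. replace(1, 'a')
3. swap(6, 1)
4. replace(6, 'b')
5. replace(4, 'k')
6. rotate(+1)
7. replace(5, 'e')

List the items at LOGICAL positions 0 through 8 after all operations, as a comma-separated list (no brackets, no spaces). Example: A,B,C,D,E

Answer: E,A,B,k,D,e,F,G,H

Derivation:
After op 1 (rotate(-2)): offset=7, physical=[A,B,C,D,E,F,G,H,I], logical=[H,I,A,B,C,D,E,F,G]
After op 2 (replace(1, 'a')): offset=7, physical=[A,B,C,D,E,F,G,H,a], logical=[H,a,A,B,C,D,E,F,G]
After op 3 (swap(6, 1)): offset=7, physical=[A,B,C,D,a,F,G,H,E], logical=[H,E,A,B,C,D,a,F,G]
After op 4 (replace(6, 'b')): offset=7, physical=[A,B,C,D,b,F,G,H,E], logical=[H,E,A,B,C,D,b,F,G]
After op 5 (replace(4, 'k')): offset=7, physical=[A,B,k,D,b,F,G,H,E], logical=[H,E,A,B,k,D,b,F,G]
After op 6 (rotate(+1)): offset=8, physical=[A,B,k,D,b,F,G,H,E], logical=[E,A,B,k,D,b,F,G,H]
After op 7 (replace(5, 'e')): offset=8, physical=[A,B,k,D,e,F,G,H,E], logical=[E,A,B,k,D,e,F,G,H]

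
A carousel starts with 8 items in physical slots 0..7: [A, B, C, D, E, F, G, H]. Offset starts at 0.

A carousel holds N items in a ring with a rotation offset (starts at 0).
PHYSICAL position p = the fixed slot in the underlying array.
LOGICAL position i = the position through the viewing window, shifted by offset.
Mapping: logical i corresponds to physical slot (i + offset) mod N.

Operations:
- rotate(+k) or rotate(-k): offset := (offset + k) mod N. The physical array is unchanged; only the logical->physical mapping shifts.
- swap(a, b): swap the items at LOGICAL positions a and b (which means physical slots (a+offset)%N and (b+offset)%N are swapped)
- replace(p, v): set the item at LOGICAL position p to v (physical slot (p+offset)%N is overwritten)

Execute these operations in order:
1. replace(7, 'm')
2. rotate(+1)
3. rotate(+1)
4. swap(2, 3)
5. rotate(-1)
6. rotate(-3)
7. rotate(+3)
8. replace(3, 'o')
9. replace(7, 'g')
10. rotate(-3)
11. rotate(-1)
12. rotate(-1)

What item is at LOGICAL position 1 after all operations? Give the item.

After op 1 (replace(7, 'm')): offset=0, physical=[A,B,C,D,E,F,G,m], logical=[A,B,C,D,E,F,G,m]
After op 2 (rotate(+1)): offset=1, physical=[A,B,C,D,E,F,G,m], logical=[B,C,D,E,F,G,m,A]
After op 3 (rotate(+1)): offset=2, physical=[A,B,C,D,E,F,G,m], logical=[C,D,E,F,G,m,A,B]
After op 4 (swap(2, 3)): offset=2, physical=[A,B,C,D,F,E,G,m], logical=[C,D,F,E,G,m,A,B]
After op 5 (rotate(-1)): offset=1, physical=[A,B,C,D,F,E,G,m], logical=[B,C,D,F,E,G,m,A]
After op 6 (rotate(-3)): offset=6, physical=[A,B,C,D,F,E,G,m], logical=[G,m,A,B,C,D,F,E]
After op 7 (rotate(+3)): offset=1, physical=[A,B,C,D,F,E,G,m], logical=[B,C,D,F,E,G,m,A]
After op 8 (replace(3, 'o')): offset=1, physical=[A,B,C,D,o,E,G,m], logical=[B,C,D,o,E,G,m,A]
After op 9 (replace(7, 'g')): offset=1, physical=[g,B,C,D,o,E,G,m], logical=[B,C,D,o,E,G,m,g]
After op 10 (rotate(-3)): offset=6, physical=[g,B,C,D,o,E,G,m], logical=[G,m,g,B,C,D,o,E]
After op 11 (rotate(-1)): offset=5, physical=[g,B,C,D,o,E,G,m], logical=[E,G,m,g,B,C,D,o]
After op 12 (rotate(-1)): offset=4, physical=[g,B,C,D,o,E,G,m], logical=[o,E,G,m,g,B,C,D]

Answer: E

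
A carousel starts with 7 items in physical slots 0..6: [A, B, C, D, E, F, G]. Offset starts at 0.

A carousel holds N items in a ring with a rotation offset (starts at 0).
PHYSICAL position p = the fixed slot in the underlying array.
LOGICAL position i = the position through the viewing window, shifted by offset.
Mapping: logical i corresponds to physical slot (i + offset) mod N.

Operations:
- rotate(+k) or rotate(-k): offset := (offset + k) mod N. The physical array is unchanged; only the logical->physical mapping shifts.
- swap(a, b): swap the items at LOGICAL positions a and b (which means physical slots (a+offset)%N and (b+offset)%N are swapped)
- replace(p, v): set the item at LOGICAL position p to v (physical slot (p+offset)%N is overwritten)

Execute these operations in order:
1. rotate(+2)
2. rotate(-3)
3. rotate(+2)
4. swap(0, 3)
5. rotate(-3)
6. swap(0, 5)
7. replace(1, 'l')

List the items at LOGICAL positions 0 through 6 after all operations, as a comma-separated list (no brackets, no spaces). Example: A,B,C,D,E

Answer: D,l,A,E,C,F,B

Derivation:
After op 1 (rotate(+2)): offset=2, physical=[A,B,C,D,E,F,G], logical=[C,D,E,F,G,A,B]
After op 2 (rotate(-3)): offset=6, physical=[A,B,C,D,E,F,G], logical=[G,A,B,C,D,E,F]
After op 3 (rotate(+2)): offset=1, physical=[A,B,C,D,E,F,G], logical=[B,C,D,E,F,G,A]
After op 4 (swap(0, 3)): offset=1, physical=[A,E,C,D,B,F,G], logical=[E,C,D,B,F,G,A]
After op 5 (rotate(-3)): offset=5, physical=[A,E,C,D,B,F,G], logical=[F,G,A,E,C,D,B]
After op 6 (swap(0, 5)): offset=5, physical=[A,E,C,F,B,D,G], logical=[D,G,A,E,C,F,B]
After op 7 (replace(1, 'l')): offset=5, physical=[A,E,C,F,B,D,l], logical=[D,l,A,E,C,F,B]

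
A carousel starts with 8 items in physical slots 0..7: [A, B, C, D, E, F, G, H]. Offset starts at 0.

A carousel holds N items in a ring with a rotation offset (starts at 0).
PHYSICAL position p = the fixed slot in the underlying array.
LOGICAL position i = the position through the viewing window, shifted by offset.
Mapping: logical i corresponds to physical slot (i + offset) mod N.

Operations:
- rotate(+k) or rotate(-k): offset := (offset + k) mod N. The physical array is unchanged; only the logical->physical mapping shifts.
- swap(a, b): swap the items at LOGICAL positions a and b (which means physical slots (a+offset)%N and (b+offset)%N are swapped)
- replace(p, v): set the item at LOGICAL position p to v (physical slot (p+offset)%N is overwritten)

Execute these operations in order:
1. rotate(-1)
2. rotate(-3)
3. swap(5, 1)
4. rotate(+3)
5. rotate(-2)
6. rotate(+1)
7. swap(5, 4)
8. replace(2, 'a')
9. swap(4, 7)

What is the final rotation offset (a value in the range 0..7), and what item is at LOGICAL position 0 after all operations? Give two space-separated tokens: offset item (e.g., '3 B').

After op 1 (rotate(-1)): offset=7, physical=[A,B,C,D,E,F,G,H], logical=[H,A,B,C,D,E,F,G]
After op 2 (rotate(-3)): offset=4, physical=[A,B,C,D,E,F,G,H], logical=[E,F,G,H,A,B,C,D]
After op 3 (swap(5, 1)): offset=4, physical=[A,F,C,D,E,B,G,H], logical=[E,B,G,H,A,F,C,D]
After op 4 (rotate(+3)): offset=7, physical=[A,F,C,D,E,B,G,H], logical=[H,A,F,C,D,E,B,G]
After op 5 (rotate(-2)): offset=5, physical=[A,F,C,D,E,B,G,H], logical=[B,G,H,A,F,C,D,E]
After op 6 (rotate(+1)): offset=6, physical=[A,F,C,D,E,B,G,H], logical=[G,H,A,F,C,D,E,B]
After op 7 (swap(5, 4)): offset=6, physical=[A,F,D,C,E,B,G,H], logical=[G,H,A,F,D,C,E,B]
After op 8 (replace(2, 'a')): offset=6, physical=[a,F,D,C,E,B,G,H], logical=[G,H,a,F,D,C,E,B]
After op 9 (swap(4, 7)): offset=6, physical=[a,F,B,C,E,D,G,H], logical=[G,H,a,F,B,C,E,D]

Answer: 6 G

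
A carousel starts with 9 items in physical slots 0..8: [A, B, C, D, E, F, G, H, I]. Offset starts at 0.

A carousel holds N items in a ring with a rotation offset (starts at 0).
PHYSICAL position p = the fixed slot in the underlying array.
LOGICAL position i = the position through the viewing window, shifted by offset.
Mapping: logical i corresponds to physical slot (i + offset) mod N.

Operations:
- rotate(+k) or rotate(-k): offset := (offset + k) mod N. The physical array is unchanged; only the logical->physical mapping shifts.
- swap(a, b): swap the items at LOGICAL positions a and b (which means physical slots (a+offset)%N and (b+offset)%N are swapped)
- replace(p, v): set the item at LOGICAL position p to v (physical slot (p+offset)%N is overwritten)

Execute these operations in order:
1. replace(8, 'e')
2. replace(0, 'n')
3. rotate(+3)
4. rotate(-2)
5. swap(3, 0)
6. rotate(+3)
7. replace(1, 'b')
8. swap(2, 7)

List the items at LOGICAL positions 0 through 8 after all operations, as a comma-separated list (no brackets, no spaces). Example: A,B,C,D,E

Answer: B,b,C,H,e,n,E,G,D

Derivation:
After op 1 (replace(8, 'e')): offset=0, physical=[A,B,C,D,E,F,G,H,e], logical=[A,B,C,D,E,F,G,H,e]
After op 2 (replace(0, 'n')): offset=0, physical=[n,B,C,D,E,F,G,H,e], logical=[n,B,C,D,E,F,G,H,e]
After op 3 (rotate(+3)): offset=3, physical=[n,B,C,D,E,F,G,H,e], logical=[D,E,F,G,H,e,n,B,C]
After op 4 (rotate(-2)): offset=1, physical=[n,B,C,D,E,F,G,H,e], logical=[B,C,D,E,F,G,H,e,n]
After op 5 (swap(3, 0)): offset=1, physical=[n,E,C,D,B,F,G,H,e], logical=[E,C,D,B,F,G,H,e,n]
After op 6 (rotate(+3)): offset=4, physical=[n,E,C,D,B,F,G,H,e], logical=[B,F,G,H,e,n,E,C,D]
After op 7 (replace(1, 'b')): offset=4, physical=[n,E,C,D,B,b,G,H,e], logical=[B,b,G,H,e,n,E,C,D]
After op 8 (swap(2, 7)): offset=4, physical=[n,E,G,D,B,b,C,H,e], logical=[B,b,C,H,e,n,E,G,D]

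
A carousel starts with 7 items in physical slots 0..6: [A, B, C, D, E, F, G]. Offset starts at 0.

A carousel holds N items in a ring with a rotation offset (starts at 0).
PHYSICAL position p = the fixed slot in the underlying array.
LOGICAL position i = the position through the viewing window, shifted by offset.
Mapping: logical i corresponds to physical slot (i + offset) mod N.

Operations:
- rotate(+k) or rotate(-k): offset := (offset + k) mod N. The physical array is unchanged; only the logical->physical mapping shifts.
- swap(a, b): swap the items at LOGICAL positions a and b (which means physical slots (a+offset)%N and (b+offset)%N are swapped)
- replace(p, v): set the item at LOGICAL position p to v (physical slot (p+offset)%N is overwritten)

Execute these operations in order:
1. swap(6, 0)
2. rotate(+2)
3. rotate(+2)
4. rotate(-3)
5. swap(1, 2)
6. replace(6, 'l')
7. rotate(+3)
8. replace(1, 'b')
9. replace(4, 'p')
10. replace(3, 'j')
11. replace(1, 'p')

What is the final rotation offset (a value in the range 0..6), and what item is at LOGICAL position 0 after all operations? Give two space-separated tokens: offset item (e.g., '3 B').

Answer: 4 E

Derivation:
After op 1 (swap(6, 0)): offset=0, physical=[G,B,C,D,E,F,A], logical=[G,B,C,D,E,F,A]
After op 2 (rotate(+2)): offset=2, physical=[G,B,C,D,E,F,A], logical=[C,D,E,F,A,G,B]
After op 3 (rotate(+2)): offset=4, physical=[G,B,C,D,E,F,A], logical=[E,F,A,G,B,C,D]
After op 4 (rotate(-3)): offset=1, physical=[G,B,C,D,E,F,A], logical=[B,C,D,E,F,A,G]
After op 5 (swap(1, 2)): offset=1, physical=[G,B,D,C,E,F,A], logical=[B,D,C,E,F,A,G]
After op 6 (replace(6, 'l')): offset=1, physical=[l,B,D,C,E,F,A], logical=[B,D,C,E,F,A,l]
After op 7 (rotate(+3)): offset=4, physical=[l,B,D,C,E,F,A], logical=[E,F,A,l,B,D,C]
After op 8 (replace(1, 'b')): offset=4, physical=[l,B,D,C,E,b,A], logical=[E,b,A,l,B,D,C]
After op 9 (replace(4, 'p')): offset=4, physical=[l,p,D,C,E,b,A], logical=[E,b,A,l,p,D,C]
After op 10 (replace(3, 'j')): offset=4, physical=[j,p,D,C,E,b,A], logical=[E,b,A,j,p,D,C]
After op 11 (replace(1, 'p')): offset=4, physical=[j,p,D,C,E,p,A], logical=[E,p,A,j,p,D,C]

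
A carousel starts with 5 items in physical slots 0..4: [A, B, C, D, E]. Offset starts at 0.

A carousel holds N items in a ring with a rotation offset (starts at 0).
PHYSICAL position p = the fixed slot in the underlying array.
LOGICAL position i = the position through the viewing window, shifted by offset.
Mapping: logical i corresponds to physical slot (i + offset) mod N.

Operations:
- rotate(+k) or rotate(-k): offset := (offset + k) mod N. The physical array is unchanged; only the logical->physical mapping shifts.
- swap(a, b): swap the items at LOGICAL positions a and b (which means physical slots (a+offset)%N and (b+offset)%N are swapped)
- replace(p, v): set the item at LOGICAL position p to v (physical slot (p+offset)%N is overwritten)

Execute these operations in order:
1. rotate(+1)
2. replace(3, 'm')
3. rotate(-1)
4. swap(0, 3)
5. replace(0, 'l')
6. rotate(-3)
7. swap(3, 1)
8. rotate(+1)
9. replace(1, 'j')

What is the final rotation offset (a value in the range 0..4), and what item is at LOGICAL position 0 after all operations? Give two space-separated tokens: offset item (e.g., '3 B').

Answer: 3 l

Derivation:
After op 1 (rotate(+1)): offset=1, physical=[A,B,C,D,E], logical=[B,C,D,E,A]
After op 2 (replace(3, 'm')): offset=1, physical=[A,B,C,D,m], logical=[B,C,D,m,A]
After op 3 (rotate(-1)): offset=0, physical=[A,B,C,D,m], logical=[A,B,C,D,m]
After op 4 (swap(0, 3)): offset=0, physical=[D,B,C,A,m], logical=[D,B,C,A,m]
After op 5 (replace(0, 'l')): offset=0, physical=[l,B,C,A,m], logical=[l,B,C,A,m]
After op 6 (rotate(-3)): offset=2, physical=[l,B,C,A,m], logical=[C,A,m,l,B]
After op 7 (swap(3, 1)): offset=2, physical=[A,B,C,l,m], logical=[C,l,m,A,B]
After op 8 (rotate(+1)): offset=3, physical=[A,B,C,l,m], logical=[l,m,A,B,C]
After op 9 (replace(1, 'j')): offset=3, physical=[A,B,C,l,j], logical=[l,j,A,B,C]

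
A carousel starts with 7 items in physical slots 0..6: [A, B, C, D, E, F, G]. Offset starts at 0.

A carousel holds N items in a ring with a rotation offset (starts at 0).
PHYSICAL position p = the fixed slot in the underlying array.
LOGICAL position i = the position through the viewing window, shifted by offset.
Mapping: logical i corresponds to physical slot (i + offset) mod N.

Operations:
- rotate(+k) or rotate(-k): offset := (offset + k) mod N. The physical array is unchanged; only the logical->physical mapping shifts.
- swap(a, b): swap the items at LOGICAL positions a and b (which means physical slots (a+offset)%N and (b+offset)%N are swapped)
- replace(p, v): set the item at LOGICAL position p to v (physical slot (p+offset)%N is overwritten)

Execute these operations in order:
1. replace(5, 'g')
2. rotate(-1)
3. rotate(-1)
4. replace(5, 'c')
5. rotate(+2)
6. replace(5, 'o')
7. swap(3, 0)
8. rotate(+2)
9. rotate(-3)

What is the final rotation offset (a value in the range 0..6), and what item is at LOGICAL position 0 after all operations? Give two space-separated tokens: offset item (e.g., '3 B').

Answer: 6 G

Derivation:
After op 1 (replace(5, 'g')): offset=0, physical=[A,B,C,D,E,g,G], logical=[A,B,C,D,E,g,G]
After op 2 (rotate(-1)): offset=6, physical=[A,B,C,D,E,g,G], logical=[G,A,B,C,D,E,g]
After op 3 (rotate(-1)): offset=5, physical=[A,B,C,D,E,g,G], logical=[g,G,A,B,C,D,E]
After op 4 (replace(5, 'c')): offset=5, physical=[A,B,C,c,E,g,G], logical=[g,G,A,B,C,c,E]
After op 5 (rotate(+2)): offset=0, physical=[A,B,C,c,E,g,G], logical=[A,B,C,c,E,g,G]
After op 6 (replace(5, 'o')): offset=0, physical=[A,B,C,c,E,o,G], logical=[A,B,C,c,E,o,G]
After op 7 (swap(3, 0)): offset=0, physical=[c,B,C,A,E,o,G], logical=[c,B,C,A,E,o,G]
After op 8 (rotate(+2)): offset=2, physical=[c,B,C,A,E,o,G], logical=[C,A,E,o,G,c,B]
After op 9 (rotate(-3)): offset=6, physical=[c,B,C,A,E,o,G], logical=[G,c,B,C,A,E,o]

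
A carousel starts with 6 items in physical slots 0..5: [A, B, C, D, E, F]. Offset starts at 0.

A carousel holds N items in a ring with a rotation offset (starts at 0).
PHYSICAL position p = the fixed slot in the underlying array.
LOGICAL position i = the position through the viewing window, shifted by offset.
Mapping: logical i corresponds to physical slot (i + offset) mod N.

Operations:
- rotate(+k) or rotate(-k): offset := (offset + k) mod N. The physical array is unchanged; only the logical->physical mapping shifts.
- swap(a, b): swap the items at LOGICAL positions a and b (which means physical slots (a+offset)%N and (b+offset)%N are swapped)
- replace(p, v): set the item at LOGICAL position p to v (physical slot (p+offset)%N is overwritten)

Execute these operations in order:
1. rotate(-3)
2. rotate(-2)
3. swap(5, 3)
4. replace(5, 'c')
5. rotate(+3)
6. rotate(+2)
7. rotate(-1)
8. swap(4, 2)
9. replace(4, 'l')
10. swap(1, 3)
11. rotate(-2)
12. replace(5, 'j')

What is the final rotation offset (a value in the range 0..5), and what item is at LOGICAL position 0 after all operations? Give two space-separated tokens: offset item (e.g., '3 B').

After op 1 (rotate(-3)): offset=3, physical=[A,B,C,D,E,F], logical=[D,E,F,A,B,C]
After op 2 (rotate(-2)): offset=1, physical=[A,B,C,D,E,F], logical=[B,C,D,E,F,A]
After op 3 (swap(5, 3)): offset=1, physical=[E,B,C,D,A,F], logical=[B,C,D,A,F,E]
After op 4 (replace(5, 'c')): offset=1, physical=[c,B,C,D,A,F], logical=[B,C,D,A,F,c]
After op 5 (rotate(+3)): offset=4, physical=[c,B,C,D,A,F], logical=[A,F,c,B,C,D]
After op 6 (rotate(+2)): offset=0, physical=[c,B,C,D,A,F], logical=[c,B,C,D,A,F]
After op 7 (rotate(-1)): offset=5, physical=[c,B,C,D,A,F], logical=[F,c,B,C,D,A]
After op 8 (swap(4, 2)): offset=5, physical=[c,D,C,B,A,F], logical=[F,c,D,C,B,A]
After op 9 (replace(4, 'l')): offset=5, physical=[c,D,C,l,A,F], logical=[F,c,D,C,l,A]
After op 10 (swap(1, 3)): offset=5, physical=[C,D,c,l,A,F], logical=[F,C,D,c,l,A]
After op 11 (rotate(-2)): offset=3, physical=[C,D,c,l,A,F], logical=[l,A,F,C,D,c]
After op 12 (replace(5, 'j')): offset=3, physical=[C,D,j,l,A,F], logical=[l,A,F,C,D,j]

Answer: 3 l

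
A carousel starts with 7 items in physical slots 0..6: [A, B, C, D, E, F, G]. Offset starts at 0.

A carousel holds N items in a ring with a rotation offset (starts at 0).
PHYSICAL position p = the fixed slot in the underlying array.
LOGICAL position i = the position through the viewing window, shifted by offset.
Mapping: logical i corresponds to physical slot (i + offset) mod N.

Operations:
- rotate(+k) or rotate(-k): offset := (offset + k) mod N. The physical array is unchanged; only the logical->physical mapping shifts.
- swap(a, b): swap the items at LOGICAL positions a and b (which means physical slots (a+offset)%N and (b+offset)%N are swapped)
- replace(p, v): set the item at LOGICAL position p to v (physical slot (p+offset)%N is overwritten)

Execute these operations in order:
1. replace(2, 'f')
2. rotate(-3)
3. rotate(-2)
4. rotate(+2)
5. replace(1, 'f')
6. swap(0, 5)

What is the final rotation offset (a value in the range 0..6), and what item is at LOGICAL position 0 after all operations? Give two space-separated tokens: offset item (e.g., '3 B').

After op 1 (replace(2, 'f')): offset=0, physical=[A,B,f,D,E,F,G], logical=[A,B,f,D,E,F,G]
After op 2 (rotate(-3)): offset=4, physical=[A,B,f,D,E,F,G], logical=[E,F,G,A,B,f,D]
After op 3 (rotate(-2)): offset=2, physical=[A,B,f,D,E,F,G], logical=[f,D,E,F,G,A,B]
After op 4 (rotate(+2)): offset=4, physical=[A,B,f,D,E,F,G], logical=[E,F,G,A,B,f,D]
After op 5 (replace(1, 'f')): offset=4, physical=[A,B,f,D,E,f,G], logical=[E,f,G,A,B,f,D]
After op 6 (swap(0, 5)): offset=4, physical=[A,B,E,D,f,f,G], logical=[f,f,G,A,B,E,D]

Answer: 4 f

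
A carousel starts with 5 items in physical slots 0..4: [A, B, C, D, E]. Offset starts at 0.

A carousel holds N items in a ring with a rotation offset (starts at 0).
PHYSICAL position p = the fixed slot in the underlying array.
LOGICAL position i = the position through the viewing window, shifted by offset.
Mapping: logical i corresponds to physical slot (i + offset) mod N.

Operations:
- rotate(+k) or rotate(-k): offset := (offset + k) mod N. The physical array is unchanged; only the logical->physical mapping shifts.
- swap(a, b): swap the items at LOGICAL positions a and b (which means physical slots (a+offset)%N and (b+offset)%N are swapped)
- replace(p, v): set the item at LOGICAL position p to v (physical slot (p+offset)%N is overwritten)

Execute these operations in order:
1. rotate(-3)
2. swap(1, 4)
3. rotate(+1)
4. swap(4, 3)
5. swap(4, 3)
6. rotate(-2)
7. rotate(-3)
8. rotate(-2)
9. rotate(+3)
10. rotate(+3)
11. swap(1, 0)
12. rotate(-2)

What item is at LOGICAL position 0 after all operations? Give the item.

After op 1 (rotate(-3)): offset=2, physical=[A,B,C,D,E], logical=[C,D,E,A,B]
After op 2 (swap(1, 4)): offset=2, physical=[A,D,C,B,E], logical=[C,B,E,A,D]
After op 3 (rotate(+1)): offset=3, physical=[A,D,C,B,E], logical=[B,E,A,D,C]
After op 4 (swap(4, 3)): offset=3, physical=[A,C,D,B,E], logical=[B,E,A,C,D]
After op 5 (swap(4, 3)): offset=3, physical=[A,D,C,B,E], logical=[B,E,A,D,C]
After op 6 (rotate(-2)): offset=1, physical=[A,D,C,B,E], logical=[D,C,B,E,A]
After op 7 (rotate(-3)): offset=3, physical=[A,D,C,B,E], logical=[B,E,A,D,C]
After op 8 (rotate(-2)): offset=1, physical=[A,D,C,B,E], logical=[D,C,B,E,A]
After op 9 (rotate(+3)): offset=4, physical=[A,D,C,B,E], logical=[E,A,D,C,B]
After op 10 (rotate(+3)): offset=2, physical=[A,D,C,B,E], logical=[C,B,E,A,D]
After op 11 (swap(1, 0)): offset=2, physical=[A,D,B,C,E], logical=[B,C,E,A,D]
After op 12 (rotate(-2)): offset=0, physical=[A,D,B,C,E], logical=[A,D,B,C,E]

Answer: A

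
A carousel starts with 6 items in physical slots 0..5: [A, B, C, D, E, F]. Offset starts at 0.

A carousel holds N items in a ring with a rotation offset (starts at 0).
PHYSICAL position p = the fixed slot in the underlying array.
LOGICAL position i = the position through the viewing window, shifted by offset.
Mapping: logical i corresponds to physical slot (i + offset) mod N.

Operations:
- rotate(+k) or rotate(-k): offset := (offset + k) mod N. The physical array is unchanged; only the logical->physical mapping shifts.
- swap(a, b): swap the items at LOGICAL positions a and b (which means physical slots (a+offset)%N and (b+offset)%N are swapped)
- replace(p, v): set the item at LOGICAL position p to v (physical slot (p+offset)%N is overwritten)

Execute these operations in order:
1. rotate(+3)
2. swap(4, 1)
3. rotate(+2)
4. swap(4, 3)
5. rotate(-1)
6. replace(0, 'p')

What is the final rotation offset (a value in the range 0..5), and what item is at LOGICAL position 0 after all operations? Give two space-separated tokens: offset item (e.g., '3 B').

Answer: 4 p

Derivation:
After op 1 (rotate(+3)): offset=3, physical=[A,B,C,D,E,F], logical=[D,E,F,A,B,C]
After op 2 (swap(4, 1)): offset=3, physical=[A,E,C,D,B,F], logical=[D,B,F,A,E,C]
After op 3 (rotate(+2)): offset=5, physical=[A,E,C,D,B,F], logical=[F,A,E,C,D,B]
After op 4 (swap(4, 3)): offset=5, physical=[A,E,D,C,B,F], logical=[F,A,E,D,C,B]
After op 5 (rotate(-1)): offset=4, physical=[A,E,D,C,B,F], logical=[B,F,A,E,D,C]
After op 6 (replace(0, 'p')): offset=4, physical=[A,E,D,C,p,F], logical=[p,F,A,E,D,C]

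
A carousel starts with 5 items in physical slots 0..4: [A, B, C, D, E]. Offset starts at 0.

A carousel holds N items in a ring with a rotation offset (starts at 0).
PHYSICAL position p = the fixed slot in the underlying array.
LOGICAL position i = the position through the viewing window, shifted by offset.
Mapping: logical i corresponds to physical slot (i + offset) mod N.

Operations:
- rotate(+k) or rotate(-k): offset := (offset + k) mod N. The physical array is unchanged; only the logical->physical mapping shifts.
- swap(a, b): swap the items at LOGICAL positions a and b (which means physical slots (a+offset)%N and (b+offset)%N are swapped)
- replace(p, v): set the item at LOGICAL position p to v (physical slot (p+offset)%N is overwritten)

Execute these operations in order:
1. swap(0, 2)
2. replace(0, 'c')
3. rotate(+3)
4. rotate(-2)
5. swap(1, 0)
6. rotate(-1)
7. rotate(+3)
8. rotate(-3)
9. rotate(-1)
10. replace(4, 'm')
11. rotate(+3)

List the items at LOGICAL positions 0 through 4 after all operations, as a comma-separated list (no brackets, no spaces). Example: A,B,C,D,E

After op 1 (swap(0, 2)): offset=0, physical=[C,B,A,D,E], logical=[C,B,A,D,E]
After op 2 (replace(0, 'c')): offset=0, physical=[c,B,A,D,E], logical=[c,B,A,D,E]
After op 3 (rotate(+3)): offset=3, physical=[c,B,A,D,E], logical=[D,E,c,B,A]
After op 4 (rotate(-2)): offset=1, physical=[c,B,A,D,E], logical=[B,A,D,E,c]
After op 5 (swap(1, 0)): offset=1, physical=[c,A,B,D,E], logical=[A,B,D,E,c]
After op 6 (rotate(-1)): offset=0, physical=[c,A,B,D,E], logical=[c,A,B,D,E]
After op 7 (rotate(+3)): offset=3, physical=[c,A,B,D,E], logical=[D,E,c,A,B]
After op 8 (rotate(-3)): offset=0, physical=[c,A,B,D,E], logical=[c,A,B,D,E]
After op 9 (rotate(-1)): offset=4, physical=[c,A,B,D,E], logical=[E,c,A,B,D]
After op 10 (replace(4, 'm')): offset=4, physical=[c,A,B,m,E], logical=[E,c,A,B,m]
After op 11 (rotate(+3)): offset=2, physical=[c,A,B,m,E], logical=[B,m,E,c,A]

Answer: B,m,E,c,A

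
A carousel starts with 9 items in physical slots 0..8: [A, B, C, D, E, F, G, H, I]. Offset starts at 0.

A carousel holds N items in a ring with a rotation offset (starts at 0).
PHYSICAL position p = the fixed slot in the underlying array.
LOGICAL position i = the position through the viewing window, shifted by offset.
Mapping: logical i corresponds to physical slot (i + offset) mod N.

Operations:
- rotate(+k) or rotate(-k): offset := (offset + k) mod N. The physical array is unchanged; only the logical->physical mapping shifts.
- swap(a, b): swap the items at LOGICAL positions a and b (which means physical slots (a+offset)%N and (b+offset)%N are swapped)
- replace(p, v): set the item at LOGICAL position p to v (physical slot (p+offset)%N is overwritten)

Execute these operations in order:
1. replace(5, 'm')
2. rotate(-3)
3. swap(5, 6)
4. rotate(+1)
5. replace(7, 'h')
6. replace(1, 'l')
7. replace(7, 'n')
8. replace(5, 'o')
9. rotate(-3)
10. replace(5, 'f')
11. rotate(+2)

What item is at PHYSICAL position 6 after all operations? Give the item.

Answer: G

Derivation:
After op 1 (replace(5, 'm')): offset=0, physical=[A,B,C,D,E,m,G,H,I], logical=[A,B,C,D,E,m,G,H,I]
After op 2 (rotate(-3)): offset=6, physical=[A,B,C,D,E,m,G,H,I], logical=[G,H,I,A,B,C,D,E,m]
After op 3 (swap(5, 6)): offset=6, physical=[A,B,D,C,E,m,G,H,I], logical=[G,H,I,A,B,D,C,E,m]
After op 4 (rotate(+1)): offset=7, physical=[A,B,D,C,E,m,G,H,I], logical=[H,I,A,B,D,C,E,m,G]
After op 5 (replace(7, 'h')): offset=7, physical=[A,B,D,C,E,h,G,H,I], logical=[H,I,A,B,D,C,E,h,G]
After op 6 (replace(1, 'l')): offset=7, physical=[A,B,D,C,E,h,G,H,l], logical=[H,l,A,B,D,C,E,h,G]
After op 7 (replace(7, 'n')): offset=7, physical=[A,B,D,C,E,n,G,H,l], logical=[H,l,A,B,D,C,E,n,G]
After op 8 (replace(5, 'o')): offset=7, physical=[A,B,D,o,E,n,G,H,l], logical=[H,l,A,B,D,o,E,n,G]
After op 9 (rotate(-3)): offset=4, physical=[A,B,D,o,E,n,G,H,l], logical=[E,n,G,H,l,A,B,D,o]
After op 10 (replace(5, 'f')): offset=4, physical=[f,B,D,o,E,n,G,H,l], logical=[E,n,G,H,l,f,B,D,o]
After op 11 (rotate(+2)): offset=6, physical=[f,B,D,o,E,n,G,H,l], logical=[G,H,l,f,B,D,o,E,n]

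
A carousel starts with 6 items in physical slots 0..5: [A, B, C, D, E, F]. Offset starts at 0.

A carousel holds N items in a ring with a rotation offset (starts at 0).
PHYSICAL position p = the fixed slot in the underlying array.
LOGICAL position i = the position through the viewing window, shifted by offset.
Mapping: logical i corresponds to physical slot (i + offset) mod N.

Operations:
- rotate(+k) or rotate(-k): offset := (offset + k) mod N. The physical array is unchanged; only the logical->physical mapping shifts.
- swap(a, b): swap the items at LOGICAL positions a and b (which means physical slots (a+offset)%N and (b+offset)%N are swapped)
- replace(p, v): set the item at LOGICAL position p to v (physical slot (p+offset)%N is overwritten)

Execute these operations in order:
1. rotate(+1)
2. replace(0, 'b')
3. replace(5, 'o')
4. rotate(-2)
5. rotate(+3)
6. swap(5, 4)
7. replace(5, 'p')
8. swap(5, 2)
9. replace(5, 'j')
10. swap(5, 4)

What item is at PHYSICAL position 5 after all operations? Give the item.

After op 1 (rotate(+1)): offset=1, physical=[A,B,C,D,E,F], logical=[B,C,D,E,F,A]
After op 2 (replace(0, 'b')): offset=1, physical=[A,b,C,D,E,F], logical=[b,C,D,E,F,A]
After op 3 (replace(5, 'o')): offset=1, physical=[o,b,C,D,E,F], logical=[b,C,D,E,F,o]
After op 4 (rotate(-2)): offset=5, physical=[o,b,C,D,E,F], logical=[F,o,b,C,D,E]
After op 5 (rotate(+3)): offset=2, physical=[o,b,C,D,E,F], logical=[C,D,E,F,o,b]
After op 6 (swap(5, 4)): offset=2, physical=[b,o,C,D,E,F], logical=[C,D,E,F,b,o]
After op 7 (replace(5, 'p')): offset=2, physical=[b,p,C,D,E,F], logical=[C,D,E,F,b,p]
After op 8 (swap(5, 2)): offset=2, physical=[b,E,C,D,p,F], logical=[C,D,p,F,b,E]
After op 9 (replace(5, 'j')): offset=2, physical=[b,j,C,D,p,F], logical=[C,D,p,F,b,j]
After op 10 (swap(5, 4)): offset=2, physical=[j,b,C,D,p,F], logical=[C,D,p,F,j,b]

Answer: F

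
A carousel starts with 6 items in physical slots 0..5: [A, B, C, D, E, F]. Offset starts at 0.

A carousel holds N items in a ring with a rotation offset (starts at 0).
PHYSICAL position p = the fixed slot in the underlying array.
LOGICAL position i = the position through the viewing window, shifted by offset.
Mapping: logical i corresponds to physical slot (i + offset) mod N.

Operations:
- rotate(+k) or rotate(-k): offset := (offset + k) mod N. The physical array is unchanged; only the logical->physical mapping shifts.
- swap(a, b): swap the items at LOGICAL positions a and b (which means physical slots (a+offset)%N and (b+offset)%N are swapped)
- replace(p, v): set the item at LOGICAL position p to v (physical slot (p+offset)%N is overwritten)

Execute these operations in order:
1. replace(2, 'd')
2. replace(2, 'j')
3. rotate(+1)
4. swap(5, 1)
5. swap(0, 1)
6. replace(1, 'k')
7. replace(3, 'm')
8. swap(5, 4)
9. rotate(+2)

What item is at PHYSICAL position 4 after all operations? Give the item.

Answer: m

Derivation:
After op 1 (replace(2, 'd')): offset=0, physical=[A,B,d,D,E,F], logical=[A,B,d,D,E,F]
After op 2 (replace(2, 'j')): offset=0, physical=[A,B,j,D,E,F], logical=[A,B,j,D,E,F]
After op 3 (rotate(+1)): offset=1, physical=[A,B,j,D,E,F], logical=[B,j,D,E,F,A]
After op 4 (swap(5, 1)): offset=1, physical=[j,B,A,D,E,F], logical=[B,A,D,E,F,j]
After op 5 (swap(0, 1)): offset=1, physical=[j,A,B,D,E,F], logical=[A,B,D,E,F,j]
After op 6 (replace(1, 'k')): offset=1, physical=[j,A,k,D,E,F], logical=[A,k,D,E,F,j]
After op 7 (replace(3, 'm')): offset=1, physical=[j,A,k,D,m,F], logical=[A,k,D,m,F,j]
After op 8 (swap(5, 4)): offset=1, physical=[F,A,k,D,m,j], logical=[A,k,D,m,j,F]
After op 9 (rotate(+2)): offset=3, physical=[F,A,k,D,m,j], logical=[D,m,j,F,A,k]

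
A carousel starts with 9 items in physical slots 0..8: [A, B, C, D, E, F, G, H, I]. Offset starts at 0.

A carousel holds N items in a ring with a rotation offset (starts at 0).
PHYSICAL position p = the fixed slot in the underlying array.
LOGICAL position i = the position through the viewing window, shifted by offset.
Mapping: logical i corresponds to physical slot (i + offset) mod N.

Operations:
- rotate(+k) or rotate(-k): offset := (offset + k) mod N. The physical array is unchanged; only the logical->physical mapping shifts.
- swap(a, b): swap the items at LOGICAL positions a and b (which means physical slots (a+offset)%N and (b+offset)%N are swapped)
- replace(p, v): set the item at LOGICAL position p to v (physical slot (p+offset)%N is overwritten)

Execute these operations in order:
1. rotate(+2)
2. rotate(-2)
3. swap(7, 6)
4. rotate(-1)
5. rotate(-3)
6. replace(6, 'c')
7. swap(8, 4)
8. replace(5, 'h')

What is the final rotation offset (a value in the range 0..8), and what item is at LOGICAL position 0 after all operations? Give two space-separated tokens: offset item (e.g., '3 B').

Answer: 5 F

Derivation:
After op 1 (rotate(+2)): offset=2, physical=[A,B,C,D,E,F,G,H,I], logical=[C,D,E,F,G,H,I,A,B]
After op 2 (rotate(-2)): offset=0, physical=[A,B,C,D,E,F,G,H,I], logical=[A,B,C,D,E,F,G,H,I]
After op 3 (swap(7, 6)): offset=0, physical=[A,B,C,D,E,F,H,G,I], logical=[A,B,C,D,E,F,H,G,I]
After op 4 (rotate(-1)): offset=8, physical=[A,B,C,D,E,F,H,G,I], logical=[I,A,B,C,D,E,F,H,G]
After op 5 (rotate(-3)): offset=5, physical=[A,B,C,D,E,F,H,G,I], logical=[F,H,G,I,A,B,C,D,E]
After op 6 (replace(6, 'c')): offset=5, physical=[A,B,c,D,E,F,H,G,I], logical=[F,H,G,I,A,B,c,D,E]
After op 7 (swap(8, 4)): offset=5, physical=[E,B,c,D,A,F,H,G,I], logical=[F,H,G,I,E,B,c,D,A]
After op 8 (replace(5, 'h')): offset=5, physical=[E,h,c,D,A,F,H,G,I], logical=[F,H,G,I,E,h,c,D,A]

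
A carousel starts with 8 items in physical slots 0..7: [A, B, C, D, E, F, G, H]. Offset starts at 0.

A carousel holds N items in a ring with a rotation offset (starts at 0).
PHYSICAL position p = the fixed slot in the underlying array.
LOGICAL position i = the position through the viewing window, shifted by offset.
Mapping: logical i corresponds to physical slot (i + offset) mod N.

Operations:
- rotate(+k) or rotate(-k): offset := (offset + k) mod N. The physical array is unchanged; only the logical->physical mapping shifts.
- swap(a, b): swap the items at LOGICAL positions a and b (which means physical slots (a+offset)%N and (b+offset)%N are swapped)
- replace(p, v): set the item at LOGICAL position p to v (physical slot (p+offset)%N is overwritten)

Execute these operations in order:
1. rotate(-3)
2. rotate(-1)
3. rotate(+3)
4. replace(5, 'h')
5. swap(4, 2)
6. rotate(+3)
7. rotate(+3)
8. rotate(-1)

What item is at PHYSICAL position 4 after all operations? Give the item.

Answer: h

Derivation:
After op 1 (rotate(-3)): offset=5, physical=[A,B,C,D,E,F,G,H], logical=[F,G,H,A,B,C,D,E]
After op 2 (rotate(-1)): offset=4, physical=[A,B,C,D,E,F,G,H], logical=[E,F,G,H,A,B,C,D]
After op 3 (rotate(+3)): offset=7, physical=[A,B,C,D,E,F,G,H], logical=[H,A,B,C,D,E,F,G]
After op 4 (replace(5, 'h')): offset=7, physical=[A,B,C,D,h,F,G,H], logical=[H,A,B,C,D,h,F,G]
After op 5 (swap(4, 2)): offset=7, physical=[A,D,C,B,h,F,G,H], logical=[H,A,D,C,B,h,F,G]
After op 6 (rotate(+3)): offset=2, physical=[A,D,C,B,h,F,G,H], logical=[C,B,h,F,G,H,A,D]
After op 7 (rotate(+3)): offset=5, physical=[A,D,C,B,h,F,G,H], logical=[F,G,H,A,D,C,B,h]
After op 8 (rotate(-1)): offset=4, physical=[A,D,C,B,h,F,G,H], logical=[h,F,G,H,A,D,C,B]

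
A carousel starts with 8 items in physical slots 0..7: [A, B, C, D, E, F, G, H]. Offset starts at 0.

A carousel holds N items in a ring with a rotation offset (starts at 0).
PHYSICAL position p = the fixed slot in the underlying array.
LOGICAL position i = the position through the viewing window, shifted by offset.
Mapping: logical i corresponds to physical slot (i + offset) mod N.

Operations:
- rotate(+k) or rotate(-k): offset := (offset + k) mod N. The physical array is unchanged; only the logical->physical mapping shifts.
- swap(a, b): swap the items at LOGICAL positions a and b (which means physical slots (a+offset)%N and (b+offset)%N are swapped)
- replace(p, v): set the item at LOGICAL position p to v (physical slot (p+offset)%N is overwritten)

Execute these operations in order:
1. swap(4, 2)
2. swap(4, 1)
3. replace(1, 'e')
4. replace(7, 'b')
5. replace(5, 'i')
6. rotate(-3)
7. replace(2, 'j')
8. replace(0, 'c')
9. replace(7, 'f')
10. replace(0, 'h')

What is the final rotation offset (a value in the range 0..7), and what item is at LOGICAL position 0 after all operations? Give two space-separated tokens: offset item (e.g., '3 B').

After op 1 (swap(4, 2)): offset=0, physical=[A,B,E,D,C,F,G,H], logical=[A,B,E,D,C,F,G,H]
After op 2 (swap(4, 1)): offset=0, physical=[A,C,E,D,B,F,G,H], logical=[A,C,E,D,B,F,G,H]
After op 3 (replace(1, 'e')): offset=0, physical=[A,e,E,D,B,F,G,H], logical=[A,e,E,D,B,F,G,H]
After op 4 (replace(7, 'b')): offset=0, physical=[A,e,E,D,B,F,G,b], logical=[A,e,E,D,B,F,G,b]
After op 5 (replace(5, 'i')): offset=0, physical=[A,e,E,D,B,i,G,b], logical=[A,e,E,D,B,i,G,b]
After op 6 (rotate(-3)): offset=5, physical=[A,e,E,D,B,i,G,b], logical=[i,G,b,A,e,E,D,B]
After op 7 (replace(2, 'j')): offset=5, physical=[A,e,E,D,B,i,G,j], logical=[i,G,j,A,e,E,D,B]
After op 8 (replace(0, 'c')): offset=5, physical=[A,e,E,D,B,c,G,j], logical=[c,G,j,A,e,E,D,B]
After op 9 (replace(7, 'f')): offset=5, physical=[A,e,E,D,f,c,G,j], logical=[c,G,j,A,e,E,D,f]
After op 10 (replace(0, 'h')): offset=5, physical=[A,e,E,D,f,h,G,j], logical=[h,G,j,A,e,E,D,f]

Answer: 5 h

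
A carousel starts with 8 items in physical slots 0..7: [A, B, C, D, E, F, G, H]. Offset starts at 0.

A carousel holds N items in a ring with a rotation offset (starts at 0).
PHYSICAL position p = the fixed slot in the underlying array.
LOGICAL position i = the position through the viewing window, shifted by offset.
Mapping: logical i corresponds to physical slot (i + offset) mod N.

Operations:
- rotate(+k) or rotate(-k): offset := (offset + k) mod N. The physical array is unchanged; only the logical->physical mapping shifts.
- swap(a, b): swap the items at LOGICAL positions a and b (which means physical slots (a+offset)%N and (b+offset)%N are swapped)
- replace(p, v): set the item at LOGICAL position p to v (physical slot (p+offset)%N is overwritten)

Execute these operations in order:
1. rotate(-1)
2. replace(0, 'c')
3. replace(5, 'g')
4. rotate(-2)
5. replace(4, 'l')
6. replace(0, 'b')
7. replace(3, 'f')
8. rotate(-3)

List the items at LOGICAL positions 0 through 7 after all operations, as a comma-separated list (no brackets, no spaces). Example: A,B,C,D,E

Answer: C,D,g,b,G,c,f,l

Derivation:
After op 1 (rotate(-1)): offset=7, physical=[A,B,C,D,E,F,G,H], logical=[H,A,B,C,D,E,F,G]
After op 2 (replace(0, 'c')): offset=7, physical=[A,B,C,D,E,F,G,c], logical=[c,A,B,C,D,E,F,G]
After op 3 (replace(5, 'g')): offset=7, physical=[A,B,C,D,g,F,G,c], logical=[c,A,B,C,D,g,F,G]
After op 4 (rotate(-2)): offset=5, physical=[A,B,C,D,g,F,G,c], logical=[F,G,c,A,B,C,D,g]
After op 5 (replace(4, 'l')): offset=5, physical=[A,l,C,D,g,F,G,c], logical=[F,G,c,A,l,C,D,g]
After op 6 (replace(0, 'b')): offset=5, physical=[A,l,C,D,g,b,G,c], logical=[b,G,c,A,l,C,D,g]
After op 7 (replace(3, 'f')): offset=5, physical=[f,l,C,D,g,b,G,c], logical=[b,G,c,f,l,C,D,g]
After op 8 (rotate(-3)): offset=2, physical=[f,l,C,D,g,b,G,c], logical=[C,D,g,b,G,c,f,l]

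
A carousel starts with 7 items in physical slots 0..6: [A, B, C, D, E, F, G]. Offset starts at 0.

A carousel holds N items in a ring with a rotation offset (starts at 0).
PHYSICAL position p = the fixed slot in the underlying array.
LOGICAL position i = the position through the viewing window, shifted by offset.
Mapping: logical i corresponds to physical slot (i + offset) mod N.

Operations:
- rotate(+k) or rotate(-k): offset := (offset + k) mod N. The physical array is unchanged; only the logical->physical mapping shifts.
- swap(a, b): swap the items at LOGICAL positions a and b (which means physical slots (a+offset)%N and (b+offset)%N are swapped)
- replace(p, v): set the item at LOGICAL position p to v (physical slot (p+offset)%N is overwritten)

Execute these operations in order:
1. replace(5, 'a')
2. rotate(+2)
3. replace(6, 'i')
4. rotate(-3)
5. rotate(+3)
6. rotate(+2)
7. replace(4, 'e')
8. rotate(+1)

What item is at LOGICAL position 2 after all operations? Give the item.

After op 1 (replace(5, 'a')): offset=0, physical=[A,B,C,D,E,a,G], logical=[A,B,C,D,E,a,G]
After op 2 (rotate(+2)): offset=2, physical=[A,B,C,D,E,a,G], logical=[C,D,E,a,G,A,B]
After op 3 (replace(6, 'i')): offset=2, physical=[A,i,C,D,E,a,G], logical=[C,D,E,a,G,A,i]
After op 4 (rotate(-3)): offset=6, physical=[A,i,C,D,E,a,G], logical=[G,A,i,C,D,E,a]
After op 5 (rotate(+3)): offset=2, physical=[A,i,C,D,E,a,G], logical=[C,D,E,a,G,A,i]
After op 6 (rotate(+2)): offset=4, physical=[A,i,C,D,E,a,G], logical=[E,a,G,A,i,C,D]
After op 7 (replace(4, 'e')): offset=4, physical=[A,e,C,D,E,a,G], logical=[E,a,G,A,e,C,D]
After op 8 (rotate(+1)): offset=5, physical=[A,e,C,D,E,a,G], logical=[a,G,A,e,C,D,E]

Answer: A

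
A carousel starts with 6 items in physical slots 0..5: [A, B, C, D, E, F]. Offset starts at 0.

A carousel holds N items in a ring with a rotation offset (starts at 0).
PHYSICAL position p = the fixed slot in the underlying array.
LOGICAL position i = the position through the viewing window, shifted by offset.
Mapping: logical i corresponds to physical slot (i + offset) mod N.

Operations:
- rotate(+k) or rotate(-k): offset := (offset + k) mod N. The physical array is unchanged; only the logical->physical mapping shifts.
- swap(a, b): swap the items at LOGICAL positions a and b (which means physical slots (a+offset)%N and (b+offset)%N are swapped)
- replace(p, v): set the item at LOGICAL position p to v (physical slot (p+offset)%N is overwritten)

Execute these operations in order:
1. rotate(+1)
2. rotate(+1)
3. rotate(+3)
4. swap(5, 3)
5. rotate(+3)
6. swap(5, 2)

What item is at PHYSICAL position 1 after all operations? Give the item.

After op 1 (rotate(+1)): offset=1, physical=[A,B,C,D,E,F], logical=[B,C,D,E,F,A]
After op 2 (rotate(+1)): offset=2, physical=[A,B,C,D,E,F], logical=[C,D,E,F,A,B]
After op 3 (rotate(+3)): offset=5, physical=[A,B,C,D,E,F], logical=[F,A,B,C,D,E]
After op 4 (swap(5, 3)): offset=5, physical=[A,B,E,D,C,F], logical=[F,A,B,E,D,C]
After op 5 (rotate(+3)): offset=2, physical=[A,B,E,D,C,F], logical=[E,D,C,F,A,B]
After op 6 (swap(5, 2)): offset=2, physical=[A,C,E,D,B,F], logical=[E,D,B,F,A,C]

Answer: C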